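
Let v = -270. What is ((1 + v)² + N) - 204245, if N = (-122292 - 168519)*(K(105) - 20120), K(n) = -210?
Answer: 5912055746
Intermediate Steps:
N = 5912187630 (N = (-122292 - 168519)*(-210 - 20120) = -290811*(-20330) = 5912187630)
((1 + v)² + N) - 204245 = ((1 - 270)² + 5912187630) - 204245 = ((-269)² + 5912187630) - 204245 = (72361 + 5912187630) - 204245 = 5912259991 - 204245 = 5912055746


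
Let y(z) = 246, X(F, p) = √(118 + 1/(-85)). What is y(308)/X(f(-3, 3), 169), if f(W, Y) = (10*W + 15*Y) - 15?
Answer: 82*√852465/3343 ≈ 22.647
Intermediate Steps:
f(W, Y) = -15 + 10*W + 15*Y
X(F, p) = √852465/85 (X(F, p) = √(118 - 1/85) = √(10029/85) = √852465/85)
y(308)/X(f(-3, 3), 169) = 246/((√852465/85)) = 246*(√852465/10029) = 82*√852465/3343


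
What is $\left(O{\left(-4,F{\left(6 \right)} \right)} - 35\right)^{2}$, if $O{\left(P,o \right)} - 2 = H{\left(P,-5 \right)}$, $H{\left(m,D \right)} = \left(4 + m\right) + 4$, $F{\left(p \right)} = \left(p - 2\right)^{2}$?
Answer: $841$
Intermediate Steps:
$F{\left(p \right)} = \left(-2 + p\right)^{2}$
$H{\left(m,D \right)} = 8 + m$
$O{\left(P,o \right)} = 10 + P$ ($O{\left(P,o \right)} = 2 + \left(8 + P\right) = 10 + P$)
$\left(O{\left(-4,F{\left(6 \right)} \right)} - 35\right)^{2} = \left(\left(10 - 4\right) - 35\right)^{2} = \left(6 - 35\right)^{2} = \left(-29\right)^{2} = 841$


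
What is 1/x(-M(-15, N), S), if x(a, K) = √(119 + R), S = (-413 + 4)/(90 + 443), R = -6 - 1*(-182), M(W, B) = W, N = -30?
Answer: √295/295 ≈ 0.058222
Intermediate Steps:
R = 176 (R = -6 + 182 = 176)
S = -409/533 ≈ -0.76735
x(a, K) = √295 (x(a, K) = √(119 + 176) = √295)
1/x(-M(-15, N), S) = 1/(√295) = √295/295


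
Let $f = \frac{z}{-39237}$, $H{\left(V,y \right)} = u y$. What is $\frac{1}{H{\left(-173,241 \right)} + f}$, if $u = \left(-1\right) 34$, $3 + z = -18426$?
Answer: $- \frac{13079}{107163183} \approx -0.00012205$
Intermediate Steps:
$z = -18429$ ($z = -3 - 18426 = -18429$)
$u = -34$
$H{\left(V,y \right)} = - 34 y$
$f = \frac{6143}{13079}$ ($f = - \frac{18429}{-39237} = \left(-18429\right) \left(- \frac{1}{39237}\right) = \frac{6143}{13079} \approx 0.46968$)
$\frac{1}{H{\left(-173,241 \right)} + f} = \frac{1}{\left(-34\right) 241 + \frac{6143}{13079}} = \frac{1}{-8194 + \frac{6143}{13079}} = \frac{1}{- \frac{107163183}{13079}} = - \frac{13079}{107163183}$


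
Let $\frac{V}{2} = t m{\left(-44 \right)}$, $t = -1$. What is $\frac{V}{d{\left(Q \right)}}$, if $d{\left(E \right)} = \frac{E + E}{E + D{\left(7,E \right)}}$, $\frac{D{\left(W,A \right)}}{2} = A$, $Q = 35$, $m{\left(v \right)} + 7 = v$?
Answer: $153$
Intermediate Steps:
$m{\left(v \right)} = -7 + v$
$D{\left(W,A \right)} = 2 A$
$V = 102$ ($V = 2 \left(- (-7 - 44)\right) = 2 \left(\left(-1\right) \left(-51\right)\right) = 2 \cdot 51 = 102$)
$d{\left(E \right)} = \frac{2}{3}$ ($d{\left(E \right)} = \frac{E + E}{E + 2 E} = \frac{2 E}{3 E} = 2 E \frac{1}{3 E} = \frac{2}{3}$)
$\frac{V}{d{\left(Q \right)}} = \frac{102}{\frac{2}{3}} = 102 \cdot \frac{3}{2} = 153$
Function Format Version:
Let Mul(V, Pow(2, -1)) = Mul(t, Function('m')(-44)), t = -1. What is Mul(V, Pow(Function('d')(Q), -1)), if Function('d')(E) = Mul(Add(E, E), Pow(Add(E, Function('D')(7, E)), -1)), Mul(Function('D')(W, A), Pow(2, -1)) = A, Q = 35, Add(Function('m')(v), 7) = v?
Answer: 153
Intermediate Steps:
Function('m')(v) = Add(-7, v)
Function('D')(W, A) = Mul(2, A)
V = 102 (V = Mul(2, Mul(-1, Add(-7, -44))) = Mul(2, Mul(-1, -51)) = Mul(2, 51) = 102)
Function('d')(E) = Rational(2, 3) (Function('d')(E) = Mul(Add(E, E), Pow(Add(E, Mul(2, E)), -1)) = Mul(Mul(2, E), Pow(Mul(3, E), -1)) = Mul(Mul(2, E), Mul(Rational(1, 3), Pow(E, -1))) = Rational(2, 3))
Mul(V, Pow(Function('d')(Q), -1)) = Mul(102, Pow(Rational(2, 3), -1)) = Mul(102, Rational(3, 2)) = 153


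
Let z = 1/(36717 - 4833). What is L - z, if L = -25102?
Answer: -800352169/31884 ≈ -25102.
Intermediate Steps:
z = 1/31884 ≈ 3.1364e-5
L - z = -25102 - 1*1/31884 = -25102 - 1/31884 = -800352169/31884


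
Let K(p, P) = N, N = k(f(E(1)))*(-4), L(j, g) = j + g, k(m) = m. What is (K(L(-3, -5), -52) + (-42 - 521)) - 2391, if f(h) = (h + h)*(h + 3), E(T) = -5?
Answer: -3034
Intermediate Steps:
f(h) = 2*h*(3 + h) (f(h) = (2*h)*(3 + h) = 2*h*(3 + h))
L(j, g) = g + j
N = -80 (N = (2*(-5)*(3 - 5))*(-4) = (2*(-5)*(-2))*(-4) = 20*(-4) = -80)
K(p, P) = -80
(K(L(-3, -5), -52) + (-42 - 521)) - 2391 = (-80 + (-42 - 521)) - 2391 = (-80 - 563) - 2391 = -643 - 2391 = -3034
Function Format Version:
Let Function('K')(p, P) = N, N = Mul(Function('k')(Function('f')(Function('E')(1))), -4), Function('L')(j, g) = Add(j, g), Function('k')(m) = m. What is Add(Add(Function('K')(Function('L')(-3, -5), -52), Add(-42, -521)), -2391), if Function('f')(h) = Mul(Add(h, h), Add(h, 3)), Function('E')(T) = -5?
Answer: -3034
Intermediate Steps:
Function('f')(h) = Mul(2, h, Add(3, h)) (Function('f')(h) = Mul(Mul(2, h), Add(3, h)) = Mul(2, h, Add(3, h)))
Function('L')(j, g) = Add(g, j)
N = -80 (N = Mul(Mul(2, -5, Add(3, -5)), -4) = Mul(Mul(2, -5, -2), -4) = Mul(20, -4) = -80)
Function('K')(p, P) = -80
Add(Add(Function('K')(Function('L')(-3, -5), -52), Add(-42, -521)), -2391) = Add(Add(-80, Add(-42, -521)), -2391) = Add(Add(-80, -563), -2391) = Add(-643, -2391) = -3034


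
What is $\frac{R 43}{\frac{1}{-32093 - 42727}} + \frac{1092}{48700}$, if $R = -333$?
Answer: $\frac{13043656786773}{12175} \approx 1.0713 \cdot 10^{9}$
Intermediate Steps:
$\frac{R 43}{\frac{1}{-32093 - 42727}} + \frac{1092}{48700} = \frac{\left(-333\right) 43}{\frac{1}{-32093 - 42727}} + \frac{1092}{48700} = - \frac{14319}{\frac{1}{-74820}} + 1092 \cdot \frac{1}{48700} = - \frac{14319}{- \frac{1}{74820}} + \frac{273}{12175} = \left(-14319\right) \left(-74820\right) + \frac{273}{12175} = 1071347580 + \frac{273}{12175} = \frac{13043656786773}{12175}$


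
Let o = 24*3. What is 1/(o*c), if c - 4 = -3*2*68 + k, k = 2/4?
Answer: -1/29052 ≈ -3.4421e-5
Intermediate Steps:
k = ½ (k = 2*(¼) = ½ ≈ 0.50000)
o = 72
c = -807/2 (c = 4 + (-3*2*68 + ½) = 4 + (-6*68 + ½) = 4 + (-408 + ½) = 4 - 815/2 = -807/2 ≈ -403.50)
1/(o*c) = 1/(72*(-807/2)) = 1/(-29052) = -1/29052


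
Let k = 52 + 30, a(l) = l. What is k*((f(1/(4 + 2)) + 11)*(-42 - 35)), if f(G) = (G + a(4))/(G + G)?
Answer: -148379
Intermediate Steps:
k = 82
f(G) = (4 + G)/(2*G) (f(G) = (G + 4)/(G + G) = (4 + G)/((2*G)) = (4 + G)*(1/(2*G)) = (4 + G)/(2*G))
k*((f(1/(4 + 2)) + 11)*(-42 - 35)) = 82*(((4 + 1/(4 + 2))/(2*(1/(4 + 2))) + 11)*(-42 - 35)) = 82*(((4 + 1/6)/(2*(1/6)) + 11)*(-77)) = 82*(((4 + ⅙)/(2*(⅙)) + 11)*(-77)) = 82*(((½)*6*(25/6) + 11)*(-77)) = 82*((25/2 + 11)*(-77)) = 82*((47/2)*(-77)) = 82*(-3619/2) = -148379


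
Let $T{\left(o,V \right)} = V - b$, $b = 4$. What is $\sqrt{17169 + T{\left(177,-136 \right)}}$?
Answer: $\sqrt{17029} \approx 130.5$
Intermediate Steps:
$T{\left(o,V \right)} = -4 + V$ ($T{\left(o,V \right)} = V - 4 = -4 + V$)
$\sqrt{17169 + T{\left(177,-136 \right)}} = \sqrt{17169 - 140} = \sqrt{17029}$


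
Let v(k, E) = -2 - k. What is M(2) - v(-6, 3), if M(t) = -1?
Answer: -5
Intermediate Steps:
M(2) - v(-6, 3) = -1 - (-2 - 1*(-6)) = -1 - (-2 + 6) = -1 - 1*4 = -1 - 4 = -5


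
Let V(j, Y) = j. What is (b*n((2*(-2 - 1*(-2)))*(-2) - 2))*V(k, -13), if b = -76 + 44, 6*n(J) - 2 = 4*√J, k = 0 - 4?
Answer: 128/3 + 256*I*√2/3 ≈ 42.667 + 120.68*I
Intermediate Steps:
k = -4
n(J) = ⅓ + 2*√J/3 (n(J) = ⅓ + (4*√J)/6 = ⅓ + 2*√J/3)
b = -32
(b*n((2*(-2 - 1*(-2)))*(-2) - 2))*V(k, -13) = -32*(⅓ + 2*√((2*(-2 - 1*(-2)))*(-2) - 2)/3)*(-4) = -32*(⅓ + 2*√((2*(-2 + 2))*(-2) - 2)/3)*(-4) = -32*(⅓ + 2*√((2*0)*(-2) - 2)/3)*(-4) = -32*(⅓ + 2*√(0*(-2) - 2)/3)*(-4) = -32*(⅓ + 2*√(0 - 2)/3)*(-4) = -32*(⅓ + 2*√(-2)/3)*(-4) = -32*(⅓ + 2*(I*√2)/3)*(-4) = -32*(⅓ + 2*I*√2/3)*(-4) = (-32/3 - 64*I*√2/3)*(-4) = 128/3 + 256*I*√2/3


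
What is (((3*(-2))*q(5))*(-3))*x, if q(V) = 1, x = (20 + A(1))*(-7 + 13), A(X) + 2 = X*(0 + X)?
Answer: 2052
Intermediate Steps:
A(X) = -2 + X² (A(X) = -2 + X*(0 + X) = -2 + X*X = -2 + X²)
x = 114 (x = (20 + (-2 + 1²))*(-7 + 13) = (20 + (-2 + 1))*6 = (20 - 1)*6 = 19*6 = 114)
(((3*(-2))*q(5))*(-3))*x = (((3*(-2))*1)*(-3))*114 = (-6*1*(-3))*114 = -6*(-3)*114 = 18*114 = 2052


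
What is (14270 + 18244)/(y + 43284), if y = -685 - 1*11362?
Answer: 32514/31237 ≈ 1.0409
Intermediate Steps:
y = -12047 (y = -685 - 11362 = -12047)
(14270 + 18244)/(y + 43284) = (14270 + 18244)/(-12047 + 43284) = 32514/31237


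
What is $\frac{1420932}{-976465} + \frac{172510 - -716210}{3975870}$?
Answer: $- \frac{159387897868}{129409929985} \approx -1.2317$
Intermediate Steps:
$\frac{1420932}{-976465} + \frac{172510 - -716210}{3975870} = 1420932 \left(- \frac{1}{976465}\right) + \left(172510 + 716210\right) \frac{1}{3975870} = - \frac{1420932}{976465} + 888720 \cdot \frac{1}{3975870} = - \frac{1420932}{976465} + \frac{29624}{132529} = - \frac{159387897868}{129409929985}$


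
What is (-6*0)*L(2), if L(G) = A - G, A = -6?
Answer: 0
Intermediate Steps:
L(G) = -6 - G
(-6*0)*L(2) = (-6*0)*(-6 - 1*2) = 0*(-6 - 2) = 0*(-8) = 0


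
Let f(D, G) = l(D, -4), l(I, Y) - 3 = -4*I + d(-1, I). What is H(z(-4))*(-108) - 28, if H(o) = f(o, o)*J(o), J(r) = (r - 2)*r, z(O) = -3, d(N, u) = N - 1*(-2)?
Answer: -25948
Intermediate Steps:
d(N, u) = 2 + N (d(N, u) = N + 2 = 2 + N)
l(I, Y) = 4 - 4*I (l(I, Y) = 3 + (-4*I + (2 - 1)) = 3 + (-4*I + 1) = 3 + (1 - 4*I) = 4 - 4*I)
f(D, G) = 4 - 4*D
J(r) = r*(-2 + r) (J(r) = (-2 + r)*r = r*(-2 + r))
H(o) = o*(-2 + o)*(4 - 4*o) (H(o) = (4 - 4*o)*(o*(-2 + o)) = o*(-2 + o)*(4 - 4*o))
H(z(-4))*(-108) - 28 = (4*(-3)*(1 - 1*(-3))*(-2 - 3))*(-108) - 28 = (4*(-3)*(1 + 3)*(-5))*(-108) - 28 = (4*(-3)*4*(-5))*(-108) - 28 = 240*(-108) - 28 = -25920 - 28 = -25948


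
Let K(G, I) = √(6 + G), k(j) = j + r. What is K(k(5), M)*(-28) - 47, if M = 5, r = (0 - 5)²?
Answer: -215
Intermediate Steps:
r = 25 (r = (-5)² = 25)
k(j) = 25 + j (k(j) = j + 25 = 25 + j)
K(k(5), M)*(-28) - 47 = √(6 + (25 + 5))*(-28) - 47 = √(6 + 30)*(-28) - 47 = √36*(-28) - 47 = 6*(-28) - 47 = -168 - 47 = -215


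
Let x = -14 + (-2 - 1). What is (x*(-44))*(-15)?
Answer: -11220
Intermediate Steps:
x = -17 (x = -14 - 3 = -17)
(x*(-44))*(-15) = -17*(-44)*(-15) = 748*(-15) = -11220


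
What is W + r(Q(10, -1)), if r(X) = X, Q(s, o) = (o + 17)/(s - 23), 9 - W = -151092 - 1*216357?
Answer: 4776938/13 ≈ 3.6746e+5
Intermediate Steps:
W = 367458 (W = 9 - (-151092 - 1*216357) = 9 - (-151092 - 216357) = 9 - 1*(-367449) = 9 + 367449 = 367458)
Q(s, o) = (17 + o)/(-23 + s)
W + r(Q(10, -1)) = 367458 + (17 - 1)/(-23 + 10) = 367458 + 16/(-13) = 367458 - 1/13*16 = 367458 - 16/13 = 4776938/13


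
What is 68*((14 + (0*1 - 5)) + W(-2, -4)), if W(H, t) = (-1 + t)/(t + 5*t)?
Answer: 3757/6 ≈ 626.17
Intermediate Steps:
W(H, t) = (-1 + t)/(6*t) (W(H, t) = (-1 + t)/((6*t)) = (-1 + t)*(1/(6*t)) = (-1 + t)/(6*t))
68*((14 + (0*1 - 5)) + W(-2, -4)) = 68*((14 + (0*1 - 5)) + (⅙)*(-1 - 4)/(-4)) = 68*((14 + (0 - 5)) + (⅙)*(-¼)*(-5)) = 68*((14 - 5) + 5/24) = 68*(9 + 5/24) = 68*(221/24) = 3757/6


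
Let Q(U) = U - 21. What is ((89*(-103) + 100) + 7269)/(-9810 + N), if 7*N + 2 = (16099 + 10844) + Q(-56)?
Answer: 6293/20903 ≈ 0.30106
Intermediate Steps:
Q(U) = -21 + U
N = 26864/7 (N = -2/7 + ((16099 + 10844) + (-21 - 56))/7 = -2/7 + (26943 - 77)/7 = -2/7 + (⅐)*26866 = -2/7 + 3838 = 26864/7 ≈ 3837.7)
((89*(-103) + 100) + 7269)/(-9810 + N) = ((89*(-103) + 100) + 7269)/(-9810 + 26864/7) = ((-9167 + 100) + 7269)/(-41806/7) = (-9067 + 7269)*(-7/41806) = -1798*(-7/41806) = 6293/20903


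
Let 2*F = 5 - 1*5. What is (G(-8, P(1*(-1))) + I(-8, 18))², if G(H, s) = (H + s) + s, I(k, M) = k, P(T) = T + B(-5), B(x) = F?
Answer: 324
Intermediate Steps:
F = 0 (F = (5 - 1*5)/2 = (5 - 5)/2 = (½)*0 = 0)
B(x) = 0
P(T) = T (P(T) = T + 0 = T)
G(H, s) = H + 2*s
(G(-8, P(1*(-1))) + I(-8, 18))² = ((-8 + 2*(1*(-1))) - 8)² = ((-8 + 2*(-1)) - 8)² = ((-8 - 2) - 8)² = (-10 - 8)² = (-18)² = 324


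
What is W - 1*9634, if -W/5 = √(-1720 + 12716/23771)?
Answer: -9634 - 10*I*√2007441501/2161 ≈ -9634.0 - 207.33*I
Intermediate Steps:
W = -10*I*√2007441501/2161 (W = -5*√(-1720 + 12716/23771) = -5*√(-1720 + 12716*(1/23771)) = -5*√(-1720 + 1156/2161) = -10*I*√2007441501/2161 ≈ -207.33*I)
W - 1*9634 = -10*I*√2007441501/2161 - 1*9634 = -10*I*√2007441501/2161 - 9634 = -9634 - 10*I*√2007441501/2161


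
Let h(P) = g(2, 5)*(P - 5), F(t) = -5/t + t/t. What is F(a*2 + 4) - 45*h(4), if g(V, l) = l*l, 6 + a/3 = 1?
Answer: 29281/26 ≈ 1126.2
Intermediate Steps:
a = -15 (a = -18 + 3*1 = -18 + 3 = -15)
g(V, l) = l**2
F(t) = 1 - 5/t (F(t) = -5/t + 1 = 1 - 5/t)
h(P) = -125 + 25*P (h(P) = 5**2*(P - 5) = 25*(-5 + P) = -125 + 25*P)
F(a*2 + 4) - 45*h(4) = (-5 + (-15*2 + 4))/(-15*2 + 4) - 45*(-125 + 25*4) = (-5 + (-30 + 4))/(-30 + 4) - 45*(-125 + 100) = (-5 - 26)/(-26) - 45*(-25) = -1/26*(-31) + 1125 = 31/26 + 1125 = 29281/26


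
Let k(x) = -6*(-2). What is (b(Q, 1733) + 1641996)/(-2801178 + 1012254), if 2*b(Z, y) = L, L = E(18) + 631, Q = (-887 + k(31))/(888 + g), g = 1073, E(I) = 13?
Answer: -821159/894462 ≈ -0.91805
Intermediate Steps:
k(x) = 12
Q = -875/1961 (Q = (-887 + 12)/(888 + 1073) = -875/1961 ≈ -0.44620)
L = 644 (L = 13 + 631 = 644)
b(Z, y) = 322 (b(Z, y) = (½)*644 = 322)
(b(Q, 1733) + 1641996)/(-2801178 + 1012254) = (322 + 1641996)/(-2801178 + 1012254) = 1642318/(-1788924) = 1642318*(-1/1788924) = -821159/894462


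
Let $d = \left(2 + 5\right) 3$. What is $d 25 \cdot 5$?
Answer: $2625$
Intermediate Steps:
$d = 21$ ($d = 7 \cdot 3 = 21$)
$d 25 \cdot 5 = 21 \cdot 25 \cdot 5 = 525 \cdot 5 = 2625$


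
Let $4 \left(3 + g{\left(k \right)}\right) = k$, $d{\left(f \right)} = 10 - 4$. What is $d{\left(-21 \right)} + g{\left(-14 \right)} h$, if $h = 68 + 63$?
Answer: $- \frac{1691}{2} \approx -845.5$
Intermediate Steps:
$d{\left(f \right)} = 6$
$g{\left(k \right)} = -3 + \frac{k}{4}$
$h = 131$
$d{\left(-21 \right)} + g{\left(-14 \right)} h = 6 + \left(-3 + \frac{1}{4} \left(-14\right)\right) 131 = 6 + \left(-3 - \frac{7}{2}\right) 131 = 6 - \frac{1703}{2} = - \frac{1691}{2}$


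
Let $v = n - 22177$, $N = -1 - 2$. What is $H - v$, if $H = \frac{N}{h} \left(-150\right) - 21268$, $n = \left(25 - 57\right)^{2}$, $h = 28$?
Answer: $- \frac{1385}{14} \approx -98.929$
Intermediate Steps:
$N = -3$ ($N = -1 - 2 = -3$)
$n = 1024$ ($n = \left(-32\right)^{2} = 1024$)
$v = -21153$ ($v = 1024 - 22177 = -21153$)
$H = - \frac{297527}{14}$ ($H = - \frac{3}{28} \left(-150\right) - 21268 = \left(-3\right) \frac{1}{28} \left(-150\right) - 21268 = \left(- \frac{3}{28}\right) \left(-150\right) - 21268 = \frac{225}{14} - 21268 = - \frac{297527}{14} \approx -21252.0$)
$H - v = - \frac{297527}{14} - -21153 = - \frac{297527}{14} + 21153 = - \frac{1385}{14}$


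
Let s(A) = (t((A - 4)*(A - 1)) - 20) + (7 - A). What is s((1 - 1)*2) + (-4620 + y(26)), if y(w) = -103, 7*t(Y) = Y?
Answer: -33148/7 ≈ -4735.4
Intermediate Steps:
t(Y) = Y/7
s(A) = -13 - A + (-1 + A)*(-4 + A)/7 (s(A) = (((A - 4)*(A - 1))/7 - 20) + (7 - A) = (((-4 + A)*(-1 + A))/7 - 20) + (7 - A) = (((-1 + A)*(-4 + A))/7 - 20) + (7 - A) = ((-1 + A)*(-4 + A)/7 - 20) + (7 - A) = (-20 + (-1 + A)*(-4 + A)/7) + (7 - A) = -13 - A + (-1 + A)*(-4 + A)/7)
s((1 - 1)*2) + (-4620 + y(26)) = (-87/7 - 12*(1 - 1)*2/7 + ((1 - 1)*2)²/7) + (-4620 - 103) = (-87/7 - 0*2 + (0*2)²/7) - 4723 = (-87/7 - 12/7*0 + (⅐)*0²) - 4723 = (-87/7 + 0 + (⅐)*0) - 4723 = (-87/7 + 0 + 0) - 4723 = -87/7 - 4723 = -33148/7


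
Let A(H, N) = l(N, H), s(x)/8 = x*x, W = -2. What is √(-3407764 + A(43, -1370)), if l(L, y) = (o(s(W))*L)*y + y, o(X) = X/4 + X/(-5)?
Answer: I*√3501977 ≈ 1871.4*I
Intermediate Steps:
s(x) = 8*x² (s(x) = 8*(x*x) = 8*x²)
o(X) = X/20 (o(X) = X*(¼) + X*(-⅕) = X/4 - X/5 = X/20)
l(L, y) = y + 8*L*y/5 (l(L, y) = (((8*(-2)²)/20)*L)*y + y = (((8*4)/20)*L)*y + y = (((1/20)*32)*L)*y + y = (8*L/5)*y + y = 8*L*y/5 + y = y + 8*L*y/5)
A(H, N) = H*(5 + 8*N)/5
√(-3407764 + A(43, -1370)) = √(-3407764 + (⅕)*43*(5 + 8*(-1370))) = √(-3407764 + (⅕)*43*(5 - 10960)) = √(-3407764 + (⅕)*43*(-10955)) = √(-3407764 - 94213) = √(-3501977) = I*√3501977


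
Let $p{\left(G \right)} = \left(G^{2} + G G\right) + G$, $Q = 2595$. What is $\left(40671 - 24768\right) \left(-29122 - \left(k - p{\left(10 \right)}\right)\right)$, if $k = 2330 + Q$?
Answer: $-538109811$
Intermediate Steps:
$k = 4925$ ($k = 2330 + 2595 = 4925$)
$p{\left(G \right)} = G + 2 G^{2}$ ($p{\left(G \right)} = \left(G^{2} + G^{2}\right) + G = 2 G^{2} + G = G + 2 G^{2}$)
$\left(40671 - 24768\right) \left(-29122 - \left(k - p{\left(10 \right)}\right)\right) = \left(40671 - 24768\right) \left(-29122 + \left(10 \left(1 + 2 \cdot 10\right) - 4925\right)\right) = 15903 \left(-29122 - \left(4925 - 10 \left(1 + 20\right)\right)\right) = 15903 \left(-29122 + \left(10 \cdot 21 - 4925\right)\right) = 15903 \left(-29122 + \left(210 - 4925\right)\right) = 15903 \left(-29122 - 4715\right) = 15903 \left(-33837\right) = -538109811$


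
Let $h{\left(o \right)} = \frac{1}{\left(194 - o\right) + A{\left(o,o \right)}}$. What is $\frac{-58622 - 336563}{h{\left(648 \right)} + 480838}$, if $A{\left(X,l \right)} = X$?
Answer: $- \frac{76665890}{93282573} \approx -0.82187$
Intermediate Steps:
$h{\left(o \right)} = \frac{1}{194}$ ($h{\left(o \right)} = \frac{1}{\left(194 - o\right) + o} = \frac{1}{194}$)
$\frac{-58622 - 336563}{h{\left(648 \right)} + 480838} = \frac{-58622 - 336563}{\frac{1}{194} + 480838} = - \frac{395185}{\frac{93282573}{194}} = \left(-395185\right) \frac{194}{93282573} = - \frac{76665890}{93282573}$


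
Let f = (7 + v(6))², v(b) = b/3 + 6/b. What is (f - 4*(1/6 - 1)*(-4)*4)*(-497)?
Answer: -69580/3 ≈ -23193.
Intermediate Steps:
v(b) = 6/b + b/3 (v(b) = b*(⅓) + 6/b = b/3 + 6/b = 6/b + b/3)
f = 100 (f = (7 + (6/6 + (⅓)*6))² = (7 + (6*(⅙) + 2))² = (7 + (1 + 2))² = (7 + 3)² = 10² = 100)
(f - 4*(1/6 - 1)*(-4)*4)*(-497) = (100 - 4*(1/6 - 1)*(-4)*4)*(-497) = (100 - 4*(⅙ - 1)*(-4)*4)*(-497) = (100 - (-10)*(-4)/3*4)*(-497) = (100 - 4*10/3*4)*(-497) = (100 - 40/3*4)*(-497) = (100 - 160/3)*(-497) = (140/3)*(-497) = -69580/3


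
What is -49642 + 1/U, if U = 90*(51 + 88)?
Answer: -621021419/12510 ≈ -49642.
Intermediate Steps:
U = 12510 (U = 90*139 = 12510)
-49642 + 1/U = -49642 + 1/12510 = -621021419/12510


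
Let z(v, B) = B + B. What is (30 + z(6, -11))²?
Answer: 64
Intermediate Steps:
z(v, B) = 2*B
(30 + z(6, -11))² = (30 + 2*(-11))² = (30 - 22)² = 8² = 64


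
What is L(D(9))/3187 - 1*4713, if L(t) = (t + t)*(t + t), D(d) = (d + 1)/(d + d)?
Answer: -1216646711/258147 ≈ -4713.0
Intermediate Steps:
D(d) = (1 + d)/(2*d) (D(d) = (1 + d)/((2*d)) = (1 + d)*(1/(2*d)) = (1 + d)/(2*d))
L(t) = 4*t² (L(t) = (2*t)*(2*t) = 4*t²)
L(D(9))/3187 - 1*4713 = (4*((½)*(1 + 9)/9)²)/3187 - 1*4713 = (4*((½)*(⅑)*10)²)*(1/3187) - 4713 = (4*(5/9)²)*(1/3187) - 4713 = (4*(25/81))*(1/3187) - 4713 = (100/81)*(1/3187) - 4713 = 100/258147 - 4713 = -1216646711/258147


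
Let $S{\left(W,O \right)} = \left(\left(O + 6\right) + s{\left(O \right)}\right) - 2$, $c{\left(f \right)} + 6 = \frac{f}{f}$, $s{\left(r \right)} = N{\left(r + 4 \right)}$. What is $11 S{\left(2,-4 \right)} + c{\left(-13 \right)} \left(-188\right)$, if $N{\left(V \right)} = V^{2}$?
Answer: $940$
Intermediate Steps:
$s{\left(r \right)} = \left(4 + r\right)^{2}$ ($s{\left(r \right)} = \left(r + 4\right)^{2} = \left(4 + r\right)^{2}$)
$c{\left(f \right)} = -5$ ($c{\left(f \right)} = -6 + \frac{f}{f} = -6 + 1 = -5$)
$S{\left(W,O \right)} = 4 + O + \left(4 + O\right)^{2}$ ($S{\left(W,O \right)} = \left(\left(O + 6\right) + \left(4 + O\right)^{2}\right) - 2 = \left(\left(6 + O\right) + \left(4 + O\right)^{2}\right) - 2 = \left(6 + O + \left(4 + O\right)^{2}\right) - 2 = 4 + O + \left(4 + O\right)^{2}$)
$11 S{\left(2,-4 \right)} + c{\left(-13 \right)} \left(-188\right) = 11 \left(4 - 4 + \left(4 - 4\right)^{2}\right) - -940 = 11 \left(4 - 4 + 0^{2}\right) + 940 = 11 \left(4 - 4 + 0\right) + 940 = 11 \cdot 0 + 940 = 0 + 940 = 940$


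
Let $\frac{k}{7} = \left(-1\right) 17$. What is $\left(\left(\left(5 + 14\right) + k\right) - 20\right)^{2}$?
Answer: $14400$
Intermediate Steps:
$k = -119$ ($k = 7 \left(\left(-1\right) 17\right) = 7 \left(-17\right) = -119$)
$\left(\left(\left(5 + 14\right) + k\right) - 20\right)^{2} = \left(\left(\left(5 + 14\right) - 119\right) - 20\right)^{2} = \left(\left(19 - 119\right) - 20\right)^{2} = \left(-100 - 20\right)^{2} = \left(-120\right)^{2} = 14400$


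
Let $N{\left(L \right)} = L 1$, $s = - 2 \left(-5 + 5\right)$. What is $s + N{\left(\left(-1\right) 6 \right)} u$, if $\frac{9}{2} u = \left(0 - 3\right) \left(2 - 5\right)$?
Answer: $-12$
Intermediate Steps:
$s = 0$ ($s = \left(-2\right) 0 = 0$)
$N{\left(L \right)} = L$
$u = 2$ ($u = \frac{2 \left(0 - 3\right) \left(2 - 5\right)}{9} = \frac{2 \left(\left(-3\right) \left(-3\right)\right)}{9} = \frac{2}{9} \cdot 9 = 2$)
$s + N{\left(\left(-1\right) 6 \right)} u = 0 + \left(-1\right) 6 \cdot 2 = 0 - 12 = -12$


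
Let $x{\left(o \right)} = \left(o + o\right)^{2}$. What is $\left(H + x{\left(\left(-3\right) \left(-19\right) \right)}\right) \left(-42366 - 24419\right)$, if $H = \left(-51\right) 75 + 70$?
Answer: $-617160185$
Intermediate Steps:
$x{\left(o \right)} = 4 o^{2}$ ($x{\left(o \right)} = \left(2 o\right)^{2} = 4 o^{2}$)
$H = -3755$ ($H = -3825 + 70 = -3755$)
$\left(H + x{\left(\left(-3\right) \left(-19\right) \right)}\right) \left(-42366 - 24419\right) = \left(-3755 + 4 \left(\left(-3\right) \left(-19\right)\right)^{2}\right) \left(-42366 - 24419\right) = \left(-3755 + 4 \cdot 57^{2}\right) \left(-66785\right) = \left(-3755 + 4 \cdot 3249\right) \left(-66785\right) = \left(-3755 + 12996\right) \left(-66785\right) = 9241 \left(-66785\right) = -617160185$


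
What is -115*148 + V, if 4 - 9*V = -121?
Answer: -153055/9 ≈ -17006.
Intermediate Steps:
V = 125/9 (V = 4/9 - ⅑*(-121) = 4/9 + 121/9 = 125/9 ≈ 13.889)
-115*148 + V = -115*148 + 125/9 = -17020 + 125/9 = -153055/9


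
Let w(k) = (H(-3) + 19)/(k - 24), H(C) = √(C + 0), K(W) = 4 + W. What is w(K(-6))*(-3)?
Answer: 57/26 + 3*I*√3/26 ≈ 2.1923 + 0.19985*I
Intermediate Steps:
H(C) = √C
w(k) = (19 + I*√3)/(-24 + k) (w(k) = (√(-3) + 19)/(k - 24) = (I*√3 + 19)/(-24 + k) = (19 + I*√3)/(-24 + k))
w(K(-6))*(-3) = ((19 + I*√3)/(-24 + (4 - 6)))*(-3) = ((19 + I*√3)/(-24 - 2))*(-3) = ((19 + I*√3)/(-26))*(-3) = -(19 + I*√3)/26*(-3) = (-19/26 - I*√3/26)*(-3) = 57/26 + 3*I*√3/26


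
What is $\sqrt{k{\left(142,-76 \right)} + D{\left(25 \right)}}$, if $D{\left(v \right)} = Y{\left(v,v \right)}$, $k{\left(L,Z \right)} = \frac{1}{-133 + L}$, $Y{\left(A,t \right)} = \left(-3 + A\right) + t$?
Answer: $\frac{2 \sqrt{106}}{3} \approx 6.8638$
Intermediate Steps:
$Y{\left(A,t \right)} = -3 + A + t$
$D{\left(v \right)} = -3 + 2 v$ ($D{\left(v \right)} = -3 + v + v = -3 + 2 v$)
$\sqrt{k{\left(142,-76 \right)} + D{\left(25 \right)}} = \sqrt{\frac{1}{-133 + 142} + \left(-3 + 2 \cdot 25\right)} = \sqrt{\frac{1}{9} + \left(-3 + 50\right)} = \sqrt{\frac{1}{9} + 47} = \sqrt{\frac{424}{9}} = \frac{2 \sqrt{106}}{3}$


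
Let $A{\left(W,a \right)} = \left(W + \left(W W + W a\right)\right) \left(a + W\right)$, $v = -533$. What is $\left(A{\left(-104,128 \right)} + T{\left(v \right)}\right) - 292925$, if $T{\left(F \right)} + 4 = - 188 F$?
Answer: $-255125$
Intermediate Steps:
$A{\left(W,a \right)} = \left(W + a\right) \left(W + W^{2} + W a\right)$ ($A{\left(W,a \right)} = \left(W + \left(W^{2} + W a\right)\right) \left(W + a\right) = \left(W + W^{2} + W a\right) \left(W + a\right) = \left(W + a\right) \left(W + W^{2} + W a\right)$)
$T{\left(F \right)} = -4 - 188 F$
$\left(A{\left(-104,128 \right)} + T{\left(v \right)}\right) - 292925 = \left(- 104 \left(-104 + 128 + \left(-104\right)^{2} + 128^{2} + 2 \left(-104\right) 128\right) - -100200\right) - 292925 = \left(- 104 \left(-104 + 128 + 10816 + 16384 - 26624\right) + \left(-4 + 100204\right)\right) - 292925 = \left(\left(-104\right) 600 + 100200\right) - 292925 = \left(-62400 + 100200\right) - 292925 = 37800 - 292925 = -255125$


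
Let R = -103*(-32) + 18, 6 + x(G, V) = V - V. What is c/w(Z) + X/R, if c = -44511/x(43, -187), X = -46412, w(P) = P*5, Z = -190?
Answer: -68676309/3148300 ≈ -21.814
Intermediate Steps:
w(P) = 5*P
x(G, V) = -6 (x(G, V) = -6 + (V - V) = -6 + 0 = -6)
R = 3314 (R = 3296 + 18 = 3314)
c = 14837/2 (c = -44511/(-6) = -44511*(-⅙) = 14837/2 ≈ 7418.5)
c/w(Z) + X/R = 14837/(2*((5*(-190)))) - 46412/3314 = (14837/2)/(-950) - 46412*1/3314 = (14837/2)*(-1/950) - 23206/1657 = -14837/1900 - 23206/1657 = -68676309/3148300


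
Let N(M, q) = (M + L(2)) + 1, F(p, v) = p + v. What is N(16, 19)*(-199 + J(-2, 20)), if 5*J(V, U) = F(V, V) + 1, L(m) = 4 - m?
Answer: -18962/5 ≈ -3792.4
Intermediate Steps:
N(M, q) = 3 + M (N(M, q) = (M + (4 - 1*2)) + 1 = (M + (4 - 2)) + 1 = (M + 2) + 1 = (2 + M) + 1 = 3 + M)
J(V, U) = ⅕ + 2*V/5 (J(V, U) = ((V + V) + 1)/5 = (2*V + 1)/5 = (1 + 2*V)/5 = ⅕ + 2*V/5)
N(16, 19)*(-199 + J(-2, 20)) = (3 + 16)*(-199 + (⅕ + (⅖)*(-2))) = 19*(-199 + (⅕ - ⅘)) = 19*(-199 - ⅗) = 19*(-998/5) = -18962/5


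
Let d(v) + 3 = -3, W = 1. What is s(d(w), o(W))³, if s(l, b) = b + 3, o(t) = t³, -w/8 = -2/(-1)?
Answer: 64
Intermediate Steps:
w = -16 (w = -(-16)/(-1) = -(-16)*(-1) = -8*2 = -16)
d(v) = -6 (d(v) = -3 - 3 = -6)
s(l, b) = 3 + b
s(d(w), o(W))³ = (3 + 1³)³ = (3 + 1)³ = 4³ = 64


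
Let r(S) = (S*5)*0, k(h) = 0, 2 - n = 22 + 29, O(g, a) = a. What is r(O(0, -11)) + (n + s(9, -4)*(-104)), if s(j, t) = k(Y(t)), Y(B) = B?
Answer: -49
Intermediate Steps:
n = -49 (n = 2 - (22 + 29) = 2 - 1*51 = 2 - 51 = -49)
s(j, t) = 0
r(S) = 0 (r(S) = (5*S)*0 = 0)
r(O(0, -11)) + (n + s(9, -4)*(-104)) = 0 + (-49 + 0*(-104)) = 0 + (-49 + 0) = 0 - 49 = -49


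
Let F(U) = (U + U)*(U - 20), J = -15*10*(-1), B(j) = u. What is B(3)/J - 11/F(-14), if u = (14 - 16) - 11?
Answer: -7013/71400 ≈ -0.098221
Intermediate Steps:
u = -13 (u = -2 - 11 = -13)
B(j) = -13
J = 150 (J = -150*(-1) = 150)
F(U) = 2*U*(-20 + U) (F(U) = (2*U)*(-20 + U) = 2*U*(-20 + U))
B(3)/J - 11/F(-14) = -13/150 - 11*(-1/(28*(-20 - 14))) = -13*1/150 - 11/(2*(-14)*(-34)) = -13/150 - 11/952 = -7013/71400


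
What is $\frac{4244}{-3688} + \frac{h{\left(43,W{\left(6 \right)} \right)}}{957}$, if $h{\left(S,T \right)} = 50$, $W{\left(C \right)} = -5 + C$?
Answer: $- \frac{969277}{882354} \approx -1.0985$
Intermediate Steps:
$\frac{4244}{-3688} + \frac{h{\left(43,W{\left(6 \right)} \right)}}{957} = \frac{4244}{-3688} + \frac{50}{957} = 4244 \left(- \frac{1}{3688}\right) + 50 \cdot \frac{1}{957} = - \frac{1061}{922} + \frac{50}{957} = - \frac{969277}{882354}$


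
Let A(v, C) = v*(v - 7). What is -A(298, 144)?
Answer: -86718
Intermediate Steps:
A(v, C) = v*(-7 + v)
-A(298, 144) = -298*(-7 + 298) = -298*291 = -1*86718 = -86718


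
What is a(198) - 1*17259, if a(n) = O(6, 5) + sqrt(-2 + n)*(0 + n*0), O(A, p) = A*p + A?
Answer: -17223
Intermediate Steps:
O(A, p) = A + A*p
a(n) = 36 (a(n) = 6*(1 + 5) + sqrt(-2 + n)*(0 + n*0) = 6*6 + sqrt(-2 + n)*(0 + 0) = 36 + sqrt(-2 + n)*0 = 36 + 0 = 36)
a(198) - 1*17259 = 36 - 1*17259 = 36 - 17259 = -17223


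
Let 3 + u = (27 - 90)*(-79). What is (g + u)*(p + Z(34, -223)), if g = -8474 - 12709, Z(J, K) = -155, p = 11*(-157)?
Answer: 30505338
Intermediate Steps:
p = -1727
u = 4974 (u = -3 + (27 - 90)*(-79) = -3 - 63*(-79) = -3 + 4977 = 4974)
g = -21183
(g + u)*(p + Z(34, -223)) = (-21183 + 4974)*(-1727 - 155) = -16209*(-1882) = 30505338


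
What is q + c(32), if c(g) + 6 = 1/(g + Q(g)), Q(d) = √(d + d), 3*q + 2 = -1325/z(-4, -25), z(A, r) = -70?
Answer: -93/280 ≈ -0.33214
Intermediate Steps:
q = 79/14 (q = -⅔ + (-1325/(-70))/3 = -⅔ + (-1325*(-1/70))/3 = -⅔ + (⅓)*(265/14) = -⅔ + 265/42 = 79/14 ≈ 5.6429)
Q(d) = √2*√d (Q(d) = √(2*d) = √2*√d)
c(g) = -6 + 1/(g + √2*√g)
q + c(32) = 79/14 + (1 - 6*32 - 6*√2*√32)/(32 + √2*√32) = 79/14 + (1 - 192 - 6*√2*4*√2)/(32 + √2*(4*√2)) = 79/14 + (1 - 192 - 48)/(32 + 8) = 79/14 - 239/40 = -93/280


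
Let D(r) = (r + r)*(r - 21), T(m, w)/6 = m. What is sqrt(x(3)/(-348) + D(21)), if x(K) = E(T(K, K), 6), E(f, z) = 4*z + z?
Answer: I*sqrt(290)/58 ≈ 0.29361*I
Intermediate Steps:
T(m, w) = 6*m
E(f, z) = 5*z
x(K) = 30 (x(K) = 5*6 = 30)
D(r) = 2*r*(-21 + r) (D(r) = (2*r)*(-21 + r) = 2*r*(-21 + r))
sqrt(x(3)/(-348) + D(21)) = sqrt(30/(-348) + 2*21*(-21 + 21)) = sqrt(30*(-1/348) + 2*21*0) = sqrt(-5/58 + 0) = sqrt(-5/58) = I*sqrt(290)/58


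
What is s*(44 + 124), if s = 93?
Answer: 15624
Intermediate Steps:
s*(44 + 124) = 93*(44 + 124) = 93*168 = 15624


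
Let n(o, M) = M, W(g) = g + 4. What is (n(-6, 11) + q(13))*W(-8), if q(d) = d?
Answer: -96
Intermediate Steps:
W(g) = 4 + g
(n(-6, 11) + q(13))*W(-8) = (11 + 13)*(4 - 8) = 24*(-4) = -96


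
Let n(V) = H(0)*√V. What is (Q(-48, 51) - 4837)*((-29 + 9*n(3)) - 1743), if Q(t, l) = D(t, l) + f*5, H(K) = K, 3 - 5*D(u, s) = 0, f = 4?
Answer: 42673304/5 ≈ 8.5347e+6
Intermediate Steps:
D(u, s) = ⅗ (D(u, s) = ⅗ - ⅕*0 = ⅗ + 0 = ⅗)
Q(t, l) = 103/5 (Q(t, l) = ⅗ + 4*5 = ⅗ + 20 = 103/5)
n(V) = 0 (n(V) = 0*√V = 0)
(Q(-48, 51) - 4837)*((-29 + 9*n(3)) - 1743) = (103/5 - 4837)*((-29 + 9*0) - 1743) = -24082*((-29 + 0) - 1743)/5 = -24082*(-29 - 1743)/5 = -24082/5*(-1772) = 42673304/5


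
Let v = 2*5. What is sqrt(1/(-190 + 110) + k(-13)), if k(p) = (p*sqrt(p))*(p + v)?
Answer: sqrt(-5 + 15600*I*sqrt(13))/20 ≈ 8.3846 + 8.3854*I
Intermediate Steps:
v = 10
k(p) = p**(3/2)*(10 + p) (k(p) = (p*sqrt(p))*(p + 10) = p**(3/2)*(10 + p))
sqrt(1/(-190 + 110) + k(-13)) = sqrt(1/(-190 + 110) + (-13)**(3/2)*(10 - 13)) = sqrt(1/(-80) - 13*I*sqrt(13)*(-3)) = sqrt(-1/80 + 39*I*sqrt(13))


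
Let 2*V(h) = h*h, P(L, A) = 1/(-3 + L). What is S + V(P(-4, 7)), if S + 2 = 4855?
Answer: 475595/98 ≈ 4853.0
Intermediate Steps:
V(h) = h²/2 (V(h) = (h*h)/2 = h²/2)
S = 4853 (S = -2 + 4855 = 4853)
S + V(P(-4, 7)) = 4853 + (1/(-3 - 4))²/2 = 4853 + (1/(-7))²/2 = 4853 + (-⅐)²/2 = 4853 + (½)*(1/49) = 4853 + 1/98 = 475595/98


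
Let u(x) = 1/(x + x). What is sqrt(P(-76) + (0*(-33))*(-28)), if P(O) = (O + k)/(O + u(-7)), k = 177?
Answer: I*sqrt(1505910)/1065 ≈ 1.1523*I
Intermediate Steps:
u(x) = 1/(2*x)
P(O) = (177 + O)/(-1/14 + O) (P(O) = (O + 177)/(O + (1/2)/(-7)) = (177 + O)/(O + (1/2)*(-1/7)) = (177 + O)/(O - 1/14) = (177 + O)/(-1/14 + O))
sqrt(P(-76) + (0*(-33))*(-28)) = sqrt(14*(177 - 76)/(-1 + 14*(-76)) + (0*(-33))*(-28)) = sqrt(14*101/(-1 - 1064) + 0*(-28)) = sqrt(14*101/(-1065) + 0) = sqrt(14*(-1/1065)*101 + 0) = sqrt(-1414/1065 + 0) = sqrt(-1414/1065) = I*sqrt(1505910)/1065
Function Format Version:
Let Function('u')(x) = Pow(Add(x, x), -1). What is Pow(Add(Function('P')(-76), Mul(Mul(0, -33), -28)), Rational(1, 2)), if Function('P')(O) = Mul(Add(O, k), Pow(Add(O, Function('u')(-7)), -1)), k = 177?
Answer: Mul(Rational(1, 1065), I, Pow(1505910, Rational(1, 2))) ≈ Mul(1.1523, I)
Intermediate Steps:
Function('u')(x) = Mul(Rational(1, 2), Pow(x, -1)) (Function('u')(x) = Pow(Mul(2, x), -1) = Mul(Rational(1, 2), Pow(x, -1)))
Function('P')(O) = Mul(Pow(Add(Rational(-1, 14), O), -1), Add(177, O)) (Function('P')(O) = Mul(Add(O, 177), Pow(Add(O, Mul(Rational(1, 2), Pow(-7, -1))), -1)) = Mul(Add(177, O), Pow(Add(O, Mul(Rational(1, 2), Rational(-1, 7))), -1)) = Mul(Add(177, O), Pow(Add(O, Rational(-1, 14)), -1)) = Mul(Add(177, O), Pow(Add(Rational(-1, 14), O), -1)) = Mul(Pow(Add(Rational(-1, 14), O), -1), Add(177, O)))
Pow(Add(Function('P')(-76), Mul(Mul(0, -33), -28)), Rational(1, 2)) = Pow(Add(Mul(14, Pow(Add(-1, Mul(14, -76)), -1), Add(177, -76)), Mul(Mul(0, -33), -28)), Rational(1, 2)) = Pow(Add(Mul(14, Pow(Add(-1, -1064), -1), 101), Mul(0, -28)), Rational(1, 2)) = Pow(Add(Mul(14, Pow(-1065, -1), 101), 0), Rational(1, 2)) = Pow(Add(Mul(14, Rational(-1, 1065), 101), 0), Rational(1, 2)) = Pow(Add(Rational(-1414, 1065), 0), Rational(1, 2)) = Pow(Rational(-1414, 1065), Rational(1, 2)) = Mul(Rational(1, 1065), I, Pow(1505910, Rational(1, 2)))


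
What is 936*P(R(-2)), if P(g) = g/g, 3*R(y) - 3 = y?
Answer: 936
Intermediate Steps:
R(y) = 1 + y/3
P(g) = 1
936*P(R(-2)) = 936*1 = 936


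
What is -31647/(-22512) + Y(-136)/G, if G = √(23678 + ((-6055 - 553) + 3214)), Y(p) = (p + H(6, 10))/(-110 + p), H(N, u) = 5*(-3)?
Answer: 1507/1072 + 151*√5071/2494932 ≈ 1.4101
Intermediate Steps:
H(N, u) = -15
Y(p) = (-15 + p)/(-110 + p) (Y(p) = (p - 15)/(-110 + p) = (-15 + p)/(-110 + p))
G = 2*√5071 (G = √(23678 + (-6608 + 3214)) = √(23678 - 3394) = √20284 = 2*√5071 ≈ 142.42)
-31647/(-22512) + Y(-136)/G = -31647/(-22512) + ((-15 - 136)/(-110 - 136))/((2*√5071)) = -31647*(-1/22512) + (-151/(-246))*(√5071/10142) = 1507/1072 + (-1/246*(-151))*(√5071/10142) = 1507/1072 + 151*(√5071/10142)/246 = 1507/1072 + 151*√5071/2494932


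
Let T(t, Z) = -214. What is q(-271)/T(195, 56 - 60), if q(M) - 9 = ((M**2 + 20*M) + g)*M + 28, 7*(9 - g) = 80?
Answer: 129030971/1498 ≈ 86136.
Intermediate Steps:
g = -17/7 (g = 9 - 1/7*80 = 9 - 80/7 = -17/7 ≈ -2.4286)
q(M) = 37 + M*(-17/7 + M**2 + 20*M) (q(M) = 9 + (((M**2 + 20*M) - 17/7)*M + 28) = 9 + ((-17/7 + M**2 + 20*M)*M + 28) = 9 + (M*(-17/7 + M**2 + 20*M) + 28) = 9 + (28 + M*(-17/7 + M**2 + 20*M)) = 37 + M*(-17/7 + M**2 + 20*M))
q(-271)/T(195, 56 - 60) = (37 + (-271)**3 + 20*(-271)**2 - 17/7*(-271))/(-214) = (37 - 19902511 + 20*73441 + 4607/7)*(-1/214) = (37 - 19902511 + 1468820 + 4607/7)*(-1/214) = -129030971/7*(-1/214) = 129030971/1498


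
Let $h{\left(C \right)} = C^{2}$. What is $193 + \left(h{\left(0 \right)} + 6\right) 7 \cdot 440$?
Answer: $18673$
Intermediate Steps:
$193 + \left(h{\left(0 \right)} + 6\right) 7 \cdot 440 = 193 + \left(0^{2} + 6\right) 7 \cdot 440 = 193 + \left(0 + 6\right) 7 \cdot 440 = 193 + 6 \cdot 7 \cdot 440 = 193 + 42 \cdot 440 = 193 + 18480 = 18673$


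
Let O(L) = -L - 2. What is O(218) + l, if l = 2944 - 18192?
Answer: -15468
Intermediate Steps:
O(L) = -2 - L
l = -15248
O(218) + l = (-2 - 1*218) - 15248 = (-2 - 218) - 15248 = -220 - 15248 = -15468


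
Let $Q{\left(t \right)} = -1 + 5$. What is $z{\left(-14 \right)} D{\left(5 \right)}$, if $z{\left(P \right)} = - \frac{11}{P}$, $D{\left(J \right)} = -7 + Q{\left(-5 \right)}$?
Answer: $- \frac{33}{14} \approx -2.3571$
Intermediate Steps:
$Q{\left(t \right)} = 4$
$D{\left(J \right)} = -3$ ($D{\left(J \right)} = -7 + 4 = -3$)
$z{\left(-14 \right)} D{\left(5 \right)} = - \frac{11}{-14} \left(-3\right) = \left(-11\right) \left(- \frac{1}{14}\right) \left(-3\right) = \frac{11}{14} \left(-3\right) = - \frac{33}{14}$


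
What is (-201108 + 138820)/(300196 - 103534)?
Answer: -31144/98331 ≈ -0.31673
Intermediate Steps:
(-201108 + 138820)/(300196 - 103534) = -62288/196662 = -62288*1/196662 = -31144/98331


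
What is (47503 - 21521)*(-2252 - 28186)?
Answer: -790840116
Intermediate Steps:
(47503 - 21521)*(-2252 - 28186) = 25982*(-30438) = -790840116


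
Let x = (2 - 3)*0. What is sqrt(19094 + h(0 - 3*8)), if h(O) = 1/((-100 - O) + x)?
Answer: sqrt(27571717)/38 ≈ 138.18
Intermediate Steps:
x = 0 (x = -1*0 = 0)
h(O) = 1/(-100 - O) (h(O) = 1/((-100 - O) + 0) = 1/(-100 - O))
sqrt(19094 + h(0 - 3*8)) = sqrt(19094 - 1/(100 + (0 - 3*8))) = sqrt(19094 - 1/(100 + (0 - 24))) = sqrt(19094 - 1/(100 - 24)) = sqrt(19094 - 1/76) = sqrt(1451143/76) = sqrt(27571717)/38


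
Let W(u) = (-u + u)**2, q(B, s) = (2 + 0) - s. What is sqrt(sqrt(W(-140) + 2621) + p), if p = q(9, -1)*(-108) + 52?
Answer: sqrt(-272 + sqrt(2621)) ≈ 14.859*I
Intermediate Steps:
q(B, s) = 2 - s
W(u) = 0 (W(u) = 0**2 = 0)
p = -272 (p = (2 - 1*(-1))*(-108) + 52 = (2 + 1)*(-108) + 52 = 3*(-108) + 52 = -324 + 52 = -272)
sqrt(sqrt(W(-140) + 2621) + p) = sqrt(sqrt(0 + 2621) - 272) = sqrt(sqrt(2621) - 272) = sqrt(-272 + sqrt(2621))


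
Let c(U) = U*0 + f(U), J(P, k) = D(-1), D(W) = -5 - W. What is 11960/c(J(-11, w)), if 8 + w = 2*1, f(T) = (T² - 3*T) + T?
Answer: 1495/3 ≈ 498.33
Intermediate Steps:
f(T) = T² - 2*T
w = -6 (w = -8 + 2*1 = -8 + 2 = -6)
J(P, k) = -4 (J(P, k) = -5 - 1*(-1) = -5 + 1 = -4)
c(U) = U*(-2 + U) (c(U) = U*0 + U*(-2 + U) = 0 + U*(-2 + U) = U*(-2 + U))
11960/c(J(-11, w)) = 11960/((-4*(-2 - 4))) = 11960/((-4*(-6))) = 11960/24 = 11960*(1/24) = 1495/3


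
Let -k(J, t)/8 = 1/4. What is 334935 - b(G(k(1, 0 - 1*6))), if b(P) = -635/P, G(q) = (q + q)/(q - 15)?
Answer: 1350535/4 ≈ 3.3763e+5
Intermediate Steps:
k(J, t) = -2 (k(J, t) = -8/4 = -8*¼ = -2)
G(q) = 2*q/(-15 + q) (G(q) = (2*q)/(-15 + q) = 2*q/(-15 + q))
334935 - b(G(k(1, 0 - 1*6))) = 334935 - (-635)/(2*(-2)/(-15 - 2)) = 334935 - (-635)/(2*(-2)/(-17)) = 334935 - (-635)/(2*(-2)*(-1/17)) = 334935 - (-635)/4/17 = 334935 - (-635)*17/4 = 334935 - 1*(-10795/4) = 334935 + 10795/4 = 1350535/4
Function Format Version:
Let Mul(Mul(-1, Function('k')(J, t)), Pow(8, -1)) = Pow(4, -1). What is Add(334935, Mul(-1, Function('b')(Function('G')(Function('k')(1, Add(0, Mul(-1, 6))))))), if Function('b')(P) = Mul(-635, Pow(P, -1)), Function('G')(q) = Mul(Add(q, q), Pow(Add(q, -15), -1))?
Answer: Rational(1350535, 4) ≈ 3.3763e+5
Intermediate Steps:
Function('k')(J, t) = -2 (Function('k')(J, t) = Mul(-8, Pow(4, -1)) = Mul(-8, Rational(1, 4)) = -2)
Function('G')(q) = Mul(2, q, Pow(Add(-15, q), -1)) (Function('G')(q) = Mul(Mul(2, q), Pow(Add(-15, q), -1)) = Mul(2, q, Pow(Add(-15, q), -1)))
Add(334935, Mul(-1, Function('b')(Function('G')(Function('k')(1, Add(0, Mul(-1, 6))))))) = Add(334935, Mul(-1, Mul(-635, Pow(Mul(2, -2, Pow(Add(-15, -2), -1)), -1)))) = Add(334935, Mul(-1, Mul(-635, Pow(Mul(2, -2, Pow(-17, -1)), -1)))) = Add(334935, Mul(-1, Mul(-635, Pow(Mul(2, -2, Rational(-1, 17)), -1)))) = Add(334935, Mul(-1, Mul(-635, Pow(Rational(4, 17), -1)))) = Add(334935, Mul(-1, Mul(-635, Rational(17, 4)))) = Add(334935, Mul(-1, Rational(-10795, 4))) = Add(334935, Rational(10795, 4)) = Rational(1350535, 4)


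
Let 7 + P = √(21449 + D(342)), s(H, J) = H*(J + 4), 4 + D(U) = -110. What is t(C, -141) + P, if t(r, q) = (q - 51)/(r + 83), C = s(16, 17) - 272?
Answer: -407/49 + √21335 ≈ 137.76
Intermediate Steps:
D(U) = -114 (D(U) = -4 - 110 = -114)
s(H, J) = H*(4 + J)
P = -7 + √21335 (P = -7 + √(21449 - 114) = -7 + √21335 ≈ 139.06)
C = 64 (C = 16*(4 + 17) - 272 = 16*21 - 272 = 336 - 272 = 64)
t(r, q) = (-51 + q)/(83 + r)
t(C, -141) + P = (-51 - 141)/(83 + 64) + (-7 + √21335) = -192/147 + (-7 + √21335) = (1/147)*(-192) + (-7 + √21335) = -64/49 + (-7 + √21335) = -407/49 + √21335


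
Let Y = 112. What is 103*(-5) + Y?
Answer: -403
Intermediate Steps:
103*(-5) + Y = 103*(-5) + 112 = -515 + 112 = -403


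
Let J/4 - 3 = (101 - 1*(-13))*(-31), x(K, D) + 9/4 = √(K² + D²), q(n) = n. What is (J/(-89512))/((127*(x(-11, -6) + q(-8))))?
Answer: 96514/393617831 + 9416*√157/393617831 ≈ 0.00054494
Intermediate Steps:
x(K, D) = -9/4 + √(D² + K²) (x(K, D) = -9/4 + √(K² + D²) = -9/4 + √(D² + K²))
J = -14124 (J = 12 + 4*((101 - 1*(-13))*(-31)) = 12 + 4*((101 + 13)*(-31)) = 12 + 4*(114*(-31)) = 12 + 4*(-3534) = 12 - 14136 = -14124)
(J/(-89512))/((127*(x(-11, -6) + q(-8)))) = (-14124/(-89512))/((127*((-9/4 + √((-6)² + (-11)²)) - 8))) = (-14124*(-1/89512))/((127*((-9/4 + √(36 + 121)) - 8))) = 3531/(22378*((127*((-9/4 + √157) - 8)))) = 3531/(22378*((127*(-41/4 + √157)))) = 3531/(22378*(-5207/4 + 127*√157))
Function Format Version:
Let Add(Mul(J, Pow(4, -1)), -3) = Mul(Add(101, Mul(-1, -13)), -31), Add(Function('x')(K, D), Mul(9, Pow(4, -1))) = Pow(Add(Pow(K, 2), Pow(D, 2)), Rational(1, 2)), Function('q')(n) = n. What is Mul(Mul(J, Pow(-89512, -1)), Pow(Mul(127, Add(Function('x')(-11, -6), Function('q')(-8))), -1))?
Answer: Add(Rational(96514, 393617831), Mul(Rational(9416, 393617831), Pow(157, Rational(1, 2)))) ≈ 0.00054494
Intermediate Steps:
Function('x')(K, D) = Add(Rational(-9, 4), Pow(Add(Pow(D, 2), Pow(K, 2)), Rational(1, 2))) (Function('x')(K, D) = Add(Rational(-9, 4), Pow(Add(Pow(K, 2), Pow(D, 2)), Rational(1, 2))) = Add(Rational(-9, 4), Pow(Add(Pow(D, 2), Pow(K, 2)), Rational(1, 2))))
J = -14124 (J = Add(12, Mul(4, Mul(Add(101, Mul(-1, -13)), -31))) = Add(12, Mul(4, Mul(Add(101, 13), -31))) = Add(12, Mul(4, Mul(114, -31))) = Add(12, Mul(4, -3534)) = Add(12, -14136) = -14124)
Mul(Mul(J, Pow(-89512, -1)), Pow(Mul(127, Add(Function('x')(-11, -6), Function('q')(-8))), -1)) = Mul(Mul(-14124, Pow(-89512, -1)), Pow(Mul(127, Add(Add(Rational(-9, 4), Pow(Add(Pow(-6, 2), Pow(-11, 2)), Rational(1, 2))), -8)), -1)) = Mul(Mul(-14124, Rational(-1, 89512)), Pow(Mul(127, Add(Add(Rational(-9, 4), Pow(Add(36, 121), Rational(1, 2))), -8)), -1)) = Mul(Rational(3531, 22378), Pow(Mul(127, Add(Add(Rational(-9, 4), Pow(157, Rational(1, 2))), -8)), -1)) = Mul(Rational(3531, 22378), Pow(Mul(127, Add(Rational(-41, 4), Pow(157, Rational(1, 2)))), -1)) = Mul(Rational(3531, 22378), Pow(Add(Rational(-5207, 4), Mul(127, Pow(157, Rational(1, 2)))), -1))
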